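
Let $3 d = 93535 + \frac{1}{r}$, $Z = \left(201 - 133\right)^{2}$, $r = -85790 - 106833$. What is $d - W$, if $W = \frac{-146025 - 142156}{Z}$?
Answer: $\frac{83477103279985}{2672066256} \approx 31241.0$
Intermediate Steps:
$r = -192623$ ($r = -85790 - 106833 = -192623$)
$Z = 4624$ ($Z = 68^{2} = 4624$)
$d = \frac{18016992304}{577869}$ ($d = \frac{93535 + \frac{1}{-192623}}{3} = \frac{93535 - \frac{1}{192623}}{3} = \frac{1}{3} \cdot \frac{18016992304}{192623} = \frac{18016992304}{577869} \approx 31178.0$)
$W = - \frac{288181}{4624}$ ($W = \frac{-146025 - 142156}{4624} = \left(-146025 - 142156\right) \frac{1}{4624} = \left(-288181\right) \frac{1}{4624} = - \frac{288181}{4624} \approx -62.323$)
$d - W = \frac{18016992304}{577869} - - \frac{288181}{4624} = \frac{18016992304}{577869} + \frac{288181}{4624} = \frac{83477103279985}{2672066256}$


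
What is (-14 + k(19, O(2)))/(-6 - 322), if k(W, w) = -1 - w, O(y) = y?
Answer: 17/328 ≈ 0.051829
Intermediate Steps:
(-14 + k(19, O(2)))/(-6 - 322) = (-14 + (-1 - 1*2))/(-6 - 322) = (-14 + (-1 - 2))/(-328) = (-14 - 3)*(-1/328) = -17*(-1/328) = 17/328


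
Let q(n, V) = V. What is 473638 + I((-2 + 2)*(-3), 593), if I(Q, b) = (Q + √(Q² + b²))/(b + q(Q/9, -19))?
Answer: 271868805/574 ≈ 4.7364e+5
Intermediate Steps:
I(Q, b) = (Q + √(Q² + b²))/(-19 + b) (I(Q, b) = (Q + √(Q² + b²))/(b - 19) = (Q + √(Q² + b²))/(-19 + b))
473638 + I((-2 + 2)*(-3), 593) = 473638 + ((-2 + 2)*(-3) + √(((-2 + 2)*(-3))² + 593²))/(-19 + 593) = 473638 + (0*(-3) + √((0*(-3))² + 351649))/574 = 473638 + (0 + √(0² + 351649))/574 = 473638 + (0 + √(0 + 351649))/574 = 473638 + (0 + √351649)/574 = 473638 + (0 + 593)/574 = 473638 + (1/574)*593 = 473638 + 593/574 = 271868805/574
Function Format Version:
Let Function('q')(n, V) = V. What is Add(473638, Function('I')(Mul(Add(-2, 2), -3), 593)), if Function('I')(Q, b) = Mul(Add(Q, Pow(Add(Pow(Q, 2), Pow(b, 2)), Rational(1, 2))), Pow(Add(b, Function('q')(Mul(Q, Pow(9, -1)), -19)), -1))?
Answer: Rational(271868805, 574) ≈ 4.7364e+5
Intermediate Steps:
Function('I')(Q, b) = Mul(Pow(Add(-19, b), -1), Add(Q, Pow(Add(Pow(Q, 2), Pow(b, 2)), Rational(1, 2)))) (Function('I')(Q, b) = Mul(Add(Q, Pow(Add(Pow(Q, 2), Pow(b, 2)), Rational(1, 2))), Pow(Add(b, -19), -1)) = Mul(Add(Q, Pow(Add(Pow(Q, 2), Pow(b, 2)), Rational(1, 2))), Pow(Add(-19, b), -1)) = Mul(Pow(Add(-19, b), -1), Add(Q, Pow(Add(Pow(Q, 2), Pow(b, 2)), Rational(1, 2)))))
Add(473638, Function('I')(Mul(Add(-2, 2), -3), 593)) = Add(473638, Mul(Pow(Add(-19, 593), -1), Add(Mul(Add(-2, 2), -3), Pow(Add(Pow(Mul(Add(-2, 2), -3), 2), Pow(593, 2)), Rational(1, 2))))) = Add(473638, Mul(Pow(574, -1), Add(Mul(0, -3), Pow(Add(Pow(Mul(0, -3), 2), 351649), Rational(1, 2))))) = Add(473638, Mul(Rational(1, 574), Add(0, Pow(Add(Pow(0, 2), 351649), Rational(1, 2))))) = Add(473638, Mul(Rational(1, 574), Add(0, Pow(Add(0, 351649), Rational(1, 2))))) = Add(473638, Mul(Rational(1, 574), Add(0, Pow(351649, Rational(1, 2))))) = Add(473638, Mul(Rational(1, 574), Add(0, 593))) = Add(473638, Mul(Rational(1, 574), 593)) = Add(473638, Rational(593, 574)) = Rational(271868805, 574)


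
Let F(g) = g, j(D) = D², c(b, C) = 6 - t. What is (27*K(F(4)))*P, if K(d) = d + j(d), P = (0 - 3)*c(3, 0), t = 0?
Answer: -9720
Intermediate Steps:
c(b, C) = 6 (c(b, C) = 6 - 1*0 = 6 + 0 = 6)
P = -18 (P = (0 - 3)*6 = -3*6 = -18)
K(d) = d + d²
(27*K(F(4)))*P = (27*(4*(1 + 4)))*(-18) = (27*(4*5))*(-18) = (27*20)*(-18) = 540*(-18) = -9720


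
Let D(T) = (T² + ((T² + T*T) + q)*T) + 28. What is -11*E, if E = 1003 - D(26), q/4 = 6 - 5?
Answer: 384527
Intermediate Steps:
q = 4 (q = 4*(6 - 5) = 4*1 = 4)
D(T) = 28 + T² + T*(4 + 2*T²) (D(T) = (T² + ((T² + T*T) + 4)*T) + 28 = (T² + ((T² + T²) + 4)*T) + 28 = (T² + (2*T² + 4)*T) + 28 = (T² + (4 + 2*T²)*T) + 28 = (T² + T*(4 + 2*T²)) + 28 = 28 + T² + T*(4 + 2*T²))
E = -34957 (E = 1003 - (28 + 26² + 2*26³ + 4*26) = 1003 - (28 + 676 + 2*17576 + 104) = 1003 - (28 + 676 + 35152 + 104) = 1003 - 1*35960 = 1003 - 35960 = -34957)
-11*E = -11*(-34957) = 384527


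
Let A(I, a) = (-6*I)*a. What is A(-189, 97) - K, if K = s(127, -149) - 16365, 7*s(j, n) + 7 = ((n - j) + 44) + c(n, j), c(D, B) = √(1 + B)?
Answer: 884780/7 - 8*√2/7 ≈ 1.2640e+5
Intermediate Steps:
A(I, a) = -6*I*a
s(j, n) = 37/7 - j/7 + n/7 + √(1 + j)/7 (s(j, n) = -1 + (((n - j) + 44) + √(1 + j))/7 = -1 + ((44 + n - j) + √(1 + j))/7 = -1 + (44 + n + √(1 + j) - j)/7 = -1 + (44/7 - j/7 + n/7 + √(1 + j)/7) = 37/7 - j/7 + n/7 + √(1 + j)/7)
K = -114794/7 + 8*√2/7 (K = (37/7 - ⅐*127 + (⅐)*(-149) + √(1 + 127)/7) - 16365 = (37/7 - 127/7 - 149/7 + √128/7) - 16365 = (37/7 - 127/7 - 149/7 + (8*√2)/7) - 16365 = (37/7 - 127/7 - 149/7 + 8*√2/7) - 16365 = (-239/7 + 8*√2/7) - 16365 = -114794/7 + 8*√2/7 ≈ -16398.)
A(-189, 97) - K = -6*(-189)*97 - (-114794/7 + 8*√2/7) = 109998 + (114794/7 - 8*√2/7) = 884780/7 - 8*√2/7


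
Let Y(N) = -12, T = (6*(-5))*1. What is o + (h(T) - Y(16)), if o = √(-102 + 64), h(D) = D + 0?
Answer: -18 + I*√38 ≈ -18.0 + 6.1644*I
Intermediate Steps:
T = -30 (T = -30*1 = -30)
h(D) = D
o = I*√38 (o = √(-38) = I*√38 ≈ 6.1644*I)
o + (h(T) - Y(16)) = I*√38 + (-30 - 1*(-12)) = I*√38 + (-30 + 12) = I*√38 - 18 = -18 + I*√38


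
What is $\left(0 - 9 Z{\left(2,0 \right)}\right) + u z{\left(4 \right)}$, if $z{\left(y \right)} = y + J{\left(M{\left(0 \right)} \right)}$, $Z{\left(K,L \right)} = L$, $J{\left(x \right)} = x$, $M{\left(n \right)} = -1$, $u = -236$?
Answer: $-708$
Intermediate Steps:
$z{\left(y \right)} = -1 + y$ ($z{\left(y \right)} = y - 1 = -1 + y$)
$\left(0 - 9 Z{\left(2,0 \right)}\right) + u z{\left(4 \right)} = \left(0 - 0\right) - 236 \left(-1 + 4\right) = \left(0 + 0\right) - 708 = 0 - 708 = -708$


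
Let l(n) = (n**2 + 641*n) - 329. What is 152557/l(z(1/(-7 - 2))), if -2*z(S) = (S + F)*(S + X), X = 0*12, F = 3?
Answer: -1000926477/1483427 ≈ -674.74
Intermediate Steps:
X = 0
z(S) = -S*(3 + S)/2 (z(S) = -(S + 3)*(S + 0)/2 = -(3 + S)*S/2 = -S*(3 + S)/2)
l(n) = -329 + n**2 + 641*n
152557/l(z(1/(-7 - 2))) = 152557/(-329 + ((-3 - 1/(-7 - 2))/(2*(-7 - 2)))**2 + 641*((-3 - 1/(-7 - 2))/(2*(-7 - 2)))) = 152557/(-329 + ((1/2)*(-3 - 1/(-9))/(-9))**2 + 641*((1/2)*(-3 - 1/(-9))/(-9))) = 152557/(-329 + ((1/2)*(-1/9)*(-3 - 1*(-1/9)))**2 + 641*((1/2)*(-1/9)*(-3 - 1*(-1/9)))) = 152557/(-329 + ((1/2)*(-1/9)*(-3 + 1/9))**2 + 641*((1/2)*(-1/9)*(-3 + 1/9))) = 152557/(-329 + ((1/2)*(-1/9)*(-26/9))**2 + 641*((1/2)*(-1/9)*(-26/9))) = 152557/(-329 + (13/81)**2 + 641*(13/81)) = 152557/(-329 + 169/6561 + 8333/81) = 152557/(-1483427/6561) = 152557*(-6561/1483427) = -1000926477/1483427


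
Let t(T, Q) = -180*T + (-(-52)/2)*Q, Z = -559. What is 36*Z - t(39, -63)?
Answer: -11466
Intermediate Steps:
t(T, Q) = -180*T + 26*Q (t(T, Q) = -180*T + (-(-52)/2)*Q = -180*T + (-26*(-1))*Q = -180*T + 26*Q)
36*Z - t(39, -63) = 36*(-559) - (-180*39 + 26*(-63)) = -20124 - (-7020 - 1638) = -20124 - 1*(-8658) = -20124 + 8658 = -11466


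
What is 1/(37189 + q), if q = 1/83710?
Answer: 83710/3113091191 ≈ 2.6890e-5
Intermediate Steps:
q = 1/83710 ≈ 1.1946e-5
1/(37189 + q) = 1/(37189 + 1/83710) = 1/(3113091191/83710) = 83710/3113091191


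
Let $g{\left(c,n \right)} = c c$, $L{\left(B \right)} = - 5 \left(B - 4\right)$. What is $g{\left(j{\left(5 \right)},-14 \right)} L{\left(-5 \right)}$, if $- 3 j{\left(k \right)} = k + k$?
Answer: $500$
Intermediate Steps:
$L{\left(B \right)} = 20 - 5 B$ ($L{\left(B \right)} = - 5 \left(-4 + B\right) = 20 - 5 B$)
$j{\left(k \right)} = - \frac{2 k}{3}$ ($j{\left(k \right)} = - \frac{k + k}{3} = - \frac{2 k}{3}$)
$g{\left(c,n \right)} = c^{2}$
$g{\left(j{\left(5 \right)},-14 \right)} L{\left(-5 \right)} = \left(\left(- \frac{2}{3}\right) 5\right)^{2} \left(20 - -25\right) = \left(- \frac{10}{3}\right)^{2} \left(20 + 25\right) = \frac{100}{9} \cdot 45 = 500$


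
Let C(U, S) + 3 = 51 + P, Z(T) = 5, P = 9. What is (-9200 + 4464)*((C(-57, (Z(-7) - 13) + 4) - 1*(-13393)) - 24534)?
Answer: 52493824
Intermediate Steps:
C(U, S) = 57 (C(U, S) = -3 + (51 + 9) = -3 + 60 = 57)
(-9200 + 4464)*((C(-57, (Z(-7) - 13) + 4) - 1*(-13393)) - 24534) = (-9200 + 4464)*((57 - 1*(-13393)) - 24534) = -4736*((57 + 13393) - 24534) = -4736*(13450 - 24534) = -4736*(-11084) = 52493824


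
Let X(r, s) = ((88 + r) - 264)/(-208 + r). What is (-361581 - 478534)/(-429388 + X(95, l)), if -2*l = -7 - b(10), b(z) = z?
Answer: 94932995/48520763 ≈ 1.9565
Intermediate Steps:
l = 17/2 (l = -(-7 - 1*10)/2 = -(-7 - 10)/2 = -½*(-17) = 17/2 ≈ 8.5000)
X(r, s) = (-176 + r)/(-208 + r)
(-361581 - 478534)/(-429388 + X(95, l)) = (-361581 - 478534)/(-429388 + (-176 + 95)/(-208 + 95)) = -840115/(-429388 - 81/(-113)) = -840115/(-429388 - 1/113*(-81)) = -840115/(-429388 + 81/113) = -840115/(-48520763/113) = -840115*(-113/48520763) = 94932995/48520763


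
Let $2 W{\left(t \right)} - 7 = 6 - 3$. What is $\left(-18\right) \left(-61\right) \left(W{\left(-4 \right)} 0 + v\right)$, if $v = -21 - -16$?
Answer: $-5490$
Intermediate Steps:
$v = -5$ ($v = -21 + 16 = -5$)
$W{\left(t \right)} = 5$ ($W{\left(t \right)} = \frac{7}{2} + \frac{6 - 3}{2} = \frac{7}{2} + \frac{1}{2} \cdot 3 = \frac{7}{2} + \frac{3}{2} = 5$)
$\left(-18\right) \left(-61\right) \left(W{\left(-4 \right)} 0 + v\right) = \left(-18\right) \left(-61\right) \left(5 \cdot 0 - 5\right) = 1098 \left(0 - 5\right) = 1098 \left(-5\right) = -5490$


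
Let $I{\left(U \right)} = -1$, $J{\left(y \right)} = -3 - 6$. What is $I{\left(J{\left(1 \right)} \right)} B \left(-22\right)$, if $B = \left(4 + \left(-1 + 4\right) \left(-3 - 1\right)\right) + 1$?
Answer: $-154$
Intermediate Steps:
$J{\left(y \right)} = -9$ ($J{\left(y \right)} = -3 - 6 = -9$)
$B = -7$ ($B = \left(4 + 3 \left(-4\right)\right) + 1 = \left(4 - 12\right) + 1 = -8 + 1 = -7$)
$I{\left(J{\left(1 \right)} \right)} B \left(-22\right) = \left(-1\right) \left(-7\right) \left(-22\right) = 7 \left(-22\right) = -154$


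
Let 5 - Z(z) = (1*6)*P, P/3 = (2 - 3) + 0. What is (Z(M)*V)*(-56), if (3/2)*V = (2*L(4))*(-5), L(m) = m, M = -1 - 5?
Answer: 103040/3 ≈ 34347.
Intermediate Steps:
M = -6
P = -3 (P = 3*((2 - 3) + 0) = 3*(-1 + 0) = 3*(-1) = -3)
Z(z) = 23 (Z(z) = 5 - 1*6*(-3) = 5 - 6*(-3) = 5 - 1*(-18) = 5 + 18 = 23)
V = -80/3 (V = 2*((2*4)*(-5))/3 = 2*(8*(-5))/3 = (⅔)*(-40) = -80/3 ≈ -26.667)
(Z(M)*V)*(-56) = (23*(-80/3))*(-56) = -1840/3*(-56) = 103040/3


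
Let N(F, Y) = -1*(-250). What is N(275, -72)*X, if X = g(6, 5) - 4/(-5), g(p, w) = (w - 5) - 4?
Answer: -800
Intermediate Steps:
g(p, w) = -9 + w (g(p, w) = (-5 + w) - 4 = -9 + w)
N(F, Y) = 250
X = -16/5 (X = (-9 + 5) - 4/(-5) = -4 - 4*(-1)/5 = -4 - 1*(-4/5) = -4 + 4/5 = -16/5 ≈ -3.2000)
N(275, -72)*X = 250*(-16/5) = -800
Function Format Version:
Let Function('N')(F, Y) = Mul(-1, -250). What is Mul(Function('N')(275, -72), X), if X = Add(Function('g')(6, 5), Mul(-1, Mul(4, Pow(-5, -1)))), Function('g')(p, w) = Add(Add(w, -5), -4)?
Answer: -800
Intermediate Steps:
Function('g')(p, w) = Add(-9, w) (Function('g')(p, w) = Add(Add(-5, w), -4) = Add(-9, w))
Function('N')(F, Y) = 250
X = Rational(-16, 5) (X = Add(Add(-9, 5), Mul(-1, Mul(4, Pow(-5, -1)))) = Add(-4, Mul(-1, Mul(4, Rational(-1, 5)))) = Add(-4, Mul(-1, Rational(-4, 5))) = Add(-4, Rational(4, 5)) = Rational(-16, 5) ≈ -3.2000)
Mul(Function('N')(275, -72), X) = Mul(250, Rational(-16, 5)) = -800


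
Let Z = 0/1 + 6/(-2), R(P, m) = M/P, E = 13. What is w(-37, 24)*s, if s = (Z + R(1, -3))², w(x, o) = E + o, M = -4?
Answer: 1813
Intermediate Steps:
w(x, o) = 13 + o
R(P, m) = -4/P
Z = -3 (Z = 0*1 + 6*(-½) = 0 - 3 = -3)
s = 49 (s = (-3 - 4/1)² = (-3 - 4*1)² = (-3 - 4)² = (-7)² = 49)
w(-37, 24)*s = (13 + 24)*49 = 37*49 = 1813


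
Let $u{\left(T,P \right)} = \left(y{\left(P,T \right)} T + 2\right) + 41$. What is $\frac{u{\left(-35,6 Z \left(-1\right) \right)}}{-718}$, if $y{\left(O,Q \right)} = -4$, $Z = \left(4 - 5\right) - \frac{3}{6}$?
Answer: $- \frac{183}{718} \approx -0.25487$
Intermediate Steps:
$Z = - \frac{3}{2}$ ($Z = -1 - \frac{1}{2} = - \frac{3}{2} \approx -1.5$)
$u{\left(T,P \right)} = 43 - 4 T$ ($u{\left(T,P \right)} = \left(- 4 T + 2\right) + 41 = \left(2 - 4 T\right) + 41 = 43 - 4 T$)
$\frac{u{\left(-35,6 Z \left(-1\right) \right)}}{-718} = \frac{43 - -140}{-718} = \left(43 + 140\right) \left(- \frac{1}{718}\right) = 183 \left(- \frac{1}{718}\right) = - \frac{183}{718}$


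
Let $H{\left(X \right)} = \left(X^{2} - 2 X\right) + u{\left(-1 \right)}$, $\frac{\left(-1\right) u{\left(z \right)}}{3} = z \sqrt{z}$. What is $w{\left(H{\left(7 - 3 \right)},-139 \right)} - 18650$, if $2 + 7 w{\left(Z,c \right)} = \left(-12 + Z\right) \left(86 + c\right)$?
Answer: $-18620 - \frac{159 i}{7} \approx -18620.0 - 22.714 i$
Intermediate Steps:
$u{\left(z \right)} = - 3 z^{\frac{3}{2}}$ ($u{\left(z \right)} = - 3 z \sqrt{z} = - 3 z^{\frac{3}{2}}$)
$H{\left(X \right)} = X^{2} - 2 X + 3 i$ ($H{\left(X \right)} = \left(X^{2} - 2 X\right) - 3 \left(-1\right)^{\frac{3}{2}} = \left(X^{2} - 2 X\right) - 3 \left(- i\right) = \left(X^{2} - 2 X\right) + 3 i = X^{2} - 2 X + 3 i$)
$w{\left(Z,c \right)} = - \frac{2}{7} + \frac{\left(-12 + Z\right) \left(86 + c\right)}{7}$
$w{\left(H{\left(7 - 3 \right)},-139 \right)} - 18650 = \left(- \frac{1034}{7} - - \frac{1668}{7} + \frac{86 \left(\left(7 - 3\right)^{2} - 2 \left(7 - 3\right) + 3 i\right)}{7} + \frac{1}{7} \left(\left(7 - 3\right)^{2} - 2 \left(7 - 3\right) + 3 i\right) \left(-139\right)\right) - 18650 = \left(- \frac{1034}{7} + \frac{1668}{7} + \frac{86 \left(\left(7 - 3\right)^{2} - 2 \left(7 - 3\right) + 3 i\right)}{7} + \frac{1}{7} \left(\left(7 - 3\right)^{2} - 2 \left(7 - 3\right) + 3 i\right) \left(-139\right)\right) - 18650 = \left(- \frac{1034}{7} + \frac{1668}{7} + \frac{86 \left(4^{2} - 8 + 3 i\right)}{7} + \frac{1}{7} \left(4^{2} - 8 + 3 i\right) \left(-139\right)\right) - 18650 = \left(- \frac{1034}{7} + \frac{1668}{7} + \frac{86 \left(16 - 8 + 3 i\right)}{7} + \frac{1}{7} \left(16 - 8 + 3 i\right) \left(-139\right)\right) - 18650 = \left(- \frac{1034}{7} + \frac{1668}{7} + \frac{86 \left(8 + 3 i\right)}{7} + \frac{1}{7} \left(8 + 3 i\right) \left(-139\right)\right) - 18650 = \left(- \frac{1034}{7} + \frac{1668}{7} + \left(\frac{688}{7} + \frac{258 i}{7}\right) - \left(\frac{1112}{7} + \frac{417 i}{7}\right)\right) - 18650 = \left(30 - \frac{159 i}{7}\right) - 18650 = -18620 - \frac{159 i}{7}$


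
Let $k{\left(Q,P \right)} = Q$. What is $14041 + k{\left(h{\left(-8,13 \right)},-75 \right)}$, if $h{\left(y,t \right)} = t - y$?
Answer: $14062$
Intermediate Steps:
$14041 + k{\left(h{\left(-8,13 \right)},-75 \right)} = 14041 + \left(13 - -8\right) = 14041 + \left(13 + 8\right) = 14041 + 21 = 14062$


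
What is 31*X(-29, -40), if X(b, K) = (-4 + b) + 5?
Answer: -868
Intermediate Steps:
X(b, K) = 1 + b
31*X(-29, -40) = 31*(1 - 29) = 31*(-28) = -868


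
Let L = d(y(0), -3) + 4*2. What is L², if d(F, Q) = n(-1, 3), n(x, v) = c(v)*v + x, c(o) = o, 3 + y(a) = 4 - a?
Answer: 256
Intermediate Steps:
y(a) = 1 - a (y(a) = -3 + (4 - a) = 1 - a)
n(x, v) = x + v² (n(x, v) = v*v + x = v² + x = x + v²)
d(F, Q) = 8 (d(F, Q) = -1 + 3² = -1 + 9 = 8)
L = 16 (L = 8 + 4*2 = 8 + 8 = 16)
L² = 16² = 256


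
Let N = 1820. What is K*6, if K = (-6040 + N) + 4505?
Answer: 1710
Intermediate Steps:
K = 285 (K = (-6040 + 1820) + 4505 = -4220 + 4505 = 285)
K*6 = 285*6 = 1710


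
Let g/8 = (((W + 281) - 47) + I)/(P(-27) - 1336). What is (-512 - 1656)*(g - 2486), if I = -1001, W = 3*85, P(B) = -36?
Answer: 1846429232/343 ≈ 5.3832e+6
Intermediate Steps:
W = 255
g = 1024/343 (g = 8*((((255 + 281) - 47) - 1001)/(-36 - 1336)) = 8*(((536 - 47) - 1001)/(-1372)) = 8*((489 - 1001)*(-1/1372)) = 8*(-512*(-1/1372)) = 8*(128/343) = 1024/343 ≈ 2.9854)
(-512 - 1656)*(g - 2486) = (-512 - 1656)*(1024/343 - 2486) = -2168*(-851674/343) = 1846429232/343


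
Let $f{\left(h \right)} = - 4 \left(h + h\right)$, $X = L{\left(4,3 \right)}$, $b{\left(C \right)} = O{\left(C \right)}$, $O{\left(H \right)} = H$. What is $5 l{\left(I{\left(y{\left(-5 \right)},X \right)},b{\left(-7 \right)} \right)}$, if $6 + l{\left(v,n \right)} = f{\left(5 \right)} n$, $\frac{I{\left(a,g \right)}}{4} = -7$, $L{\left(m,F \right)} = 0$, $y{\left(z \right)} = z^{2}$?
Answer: $1370$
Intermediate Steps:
$b{\left(C \right)} = C$
$X = 0$
$I{\left(a,g \right)} = -28$ ($I{\left(a,g \right)} = 4 \left(-7\right) = -28$)
$f{\left(h \right)} = - 8 h$ ($f{\left(h \right)} = - 4 \cdot 2 h = - 8 h$)
$l{\left(v,n \right)} = -6 - 40 n$ ($l{\left(v,n \right)} = -6 + \left(-8\right) 5 n = -6 - 40 n$)
$5 l{\left(I{\left(y{\left(-5 \right)},X \right)},b{\left(-7 \right)} \right)} = 5 \left(-6 - -280\right) = 5 \left(-6 + 280\right) = 5 \cdot 274 = 1370$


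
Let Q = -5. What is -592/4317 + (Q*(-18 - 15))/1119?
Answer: 16619/1610241 ≈ 0.010321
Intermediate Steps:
-592/4317 + (Q*(-18 - 15))/1119 = -592/4317 - 5*(-18 - 15)/1119 = -592*1/4317 - 5*(-33)*(1/1119) = -592/4317 + 165*(1/1119) = -592/4317 + 55/373 = 16619/1610241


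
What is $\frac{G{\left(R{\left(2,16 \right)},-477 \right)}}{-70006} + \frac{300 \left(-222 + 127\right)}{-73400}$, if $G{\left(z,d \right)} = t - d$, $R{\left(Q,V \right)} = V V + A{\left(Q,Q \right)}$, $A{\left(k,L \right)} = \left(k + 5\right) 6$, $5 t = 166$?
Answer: $\frac{24471529}{64230505} \approx 0.381$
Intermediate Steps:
$t = \frac{166}{5}$ ($t = \frac{1}{5} \cdot 166 = \frac{166}{5} \approx 33.2$)
$A{\left(k,L \right)} = 30 + 6 k$ ($A{\left(k,L \right)} = \left(5 + k\right) 6 = 30 + 6 k$)
$R{\left(Q,V \right)} = 30 + V^{2} + 6 Q$ ($R{\left(Q,V \right)} = V V + \left(30 + 6 Q\right) = V^{2} + \left(30 + 6 Q\right) = 30 + V^{2} + 6 Q$)
$G{\left(z,d \right)} = \frac{166}{5} - d$
$\frac{G{\left(R{\left(2,16 \right)},-477 \right)}}{-70006} + \frac{300 \left(-222 + 127\right)}{-73400} = \frac{\frac{166}{5} - -477}{-70006} + \frac{300 \left(-222 + 127\right)}{-73400} = \left(\frac{166}{5} + 477\right) \left(- \frac{1}{70006}\right) + 300 \left(-95\right) \left(- \frac{1}{73400}\right) = \frac{2551}{5} \left(- \frac{1}{70006}\right) - - \frac{285}{734} = - \frac{2551}{350030} + \frac{285}{734} = \frac{24471529}{64230505}$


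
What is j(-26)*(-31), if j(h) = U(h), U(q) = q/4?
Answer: 403/2 ≈ 201.50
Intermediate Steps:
U(q) = q/4 (U(q) = q*(1/4) = q/4)
j(h) = h/4
j(-26)*(-31) = ((1/4)*(-26))*(-31) = -13/2*(-31) = 403/2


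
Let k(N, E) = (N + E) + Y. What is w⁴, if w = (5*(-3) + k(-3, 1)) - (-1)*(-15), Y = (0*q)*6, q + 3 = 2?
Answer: 1048576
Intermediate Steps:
q = -1 (q = -3 + 2 = -1)
Y = 0 (Y = (0*(-1))*6 = 0*6 = 0)
k(N, E) = E + N (k(N, E) = (N + E) + 0 = (E + N) + 0 = E + N)
w = -32 (w = (5*(-3) + (1 - 3)) - (-1)*(-15) = (-15 - 2) - 1*15 = -17 - 15 = -32)
w⁴ = (-32)⁴ = 1048576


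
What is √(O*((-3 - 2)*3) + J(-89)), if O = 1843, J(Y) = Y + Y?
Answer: I*√27823 ≈ 166.8*I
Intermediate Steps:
J(Y) = 2*Y
√(O*((-3 - 2)*3) + J(-89)) = √(1843*((-3 - 2)*3) + 2*(-89)) = √(1843*(-5*3) - 178) = √(1843*(-15) - 178) = √(-27645 - 178) = √(-27823) = I*√27823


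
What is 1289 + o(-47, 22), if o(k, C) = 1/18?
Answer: 23203/18 ≈ 1289.1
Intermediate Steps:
o(k, C) = 1/18
1289 + o(-47, 22) = 1289 + 1/18 = 23203/18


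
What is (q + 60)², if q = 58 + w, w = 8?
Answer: 15876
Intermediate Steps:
q = 66 (q = 58 + 8 = 66)
(q + 60)² = (66 + 60)² = 126² = 15876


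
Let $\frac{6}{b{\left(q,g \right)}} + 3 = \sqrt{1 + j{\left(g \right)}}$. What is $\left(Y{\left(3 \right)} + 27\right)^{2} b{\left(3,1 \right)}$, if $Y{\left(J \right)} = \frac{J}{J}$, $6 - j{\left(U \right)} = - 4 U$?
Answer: $7056 + 2352 \sqrt{11} \approx 14857.0$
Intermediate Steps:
$j{\left(U \right)} = 6 + 4 U$ ($j{\left(U \right)} = 6 - - 4 U = 6 + 4 U$)
$b{\left(q,g \right)} = \frac{6}{-3 + \sqrt{7 + 4 g}}$ ($b{\left(q,g \right)} = \frac{6}{-3 + \sqrt{1 + \left(6 + 4 g\right)}} = \frac{6}{-3 + \sqrt{7 + 4 g}}$)
$Y{\left(J \right)} = 1$
$\left(Y{\left(3 \right)} + 27\right)^{2} b{\left(3,1 \right)} = \left(1 + 27\right)^{2} \frac{6}{-3 + \sqrt{7 + 4 \cdot 1}} = 28^{2} \frac{6}{-3 + \sqrt{7 + 4}} = 784 \frac{6}{-3 + \sqrt{11}} = \frac{4704}{-3 + \sqrt{11}}$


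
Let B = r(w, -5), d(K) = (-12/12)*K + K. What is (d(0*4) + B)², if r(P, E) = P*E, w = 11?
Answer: 3025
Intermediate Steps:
r(P, E) = E*P
d(K) = 0 (d(K) = (-12*1/12)*K + K = -K + K = 0)
B = -55 (B = -5*11 = -55)
(d(0*4) + B)² = (0 - 55)² = (-55)² = 3025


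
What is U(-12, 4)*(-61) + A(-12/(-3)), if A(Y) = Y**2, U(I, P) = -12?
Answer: 748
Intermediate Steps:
U(-12, 4)*(-61) + A(-12/(-3)) = -12*(-61) + (-12/(-3))**2 = 732 + (-12*(-1/3))**2 = 732 + 4**2 = 732 + 16 = 748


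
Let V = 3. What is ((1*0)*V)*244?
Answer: 0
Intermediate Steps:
((1*0)*V)*244 = ((1*0)*3)*244 = (0*3)*244 = 0*244 = 0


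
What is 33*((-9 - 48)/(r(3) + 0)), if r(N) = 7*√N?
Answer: -627*√3/7 ≈ -155.14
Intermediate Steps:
33*((-9 - 48)/(r(3) + 0)) = 33*((-9 - 48)/(7*√3 + 0)) = 33*(-57*√3/21) = 33*(-19*√3/7) = -627*√3/7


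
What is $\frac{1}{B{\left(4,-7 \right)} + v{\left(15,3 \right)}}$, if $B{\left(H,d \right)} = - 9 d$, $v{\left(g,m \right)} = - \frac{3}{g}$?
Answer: $\frac{5}{314} \approx 0.015924$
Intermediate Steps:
$\frac{1}{B{\left(4,-7 \right)} + v{\left(15,3 \right)}} = \frac{1}{\left(-9\right) \left(-7\right) - \frac{3}{15}} = \frac{1}{63 - \frac{1}{5}} = \frac{1}{\frac{314}{5}} = \frac{5}{314}$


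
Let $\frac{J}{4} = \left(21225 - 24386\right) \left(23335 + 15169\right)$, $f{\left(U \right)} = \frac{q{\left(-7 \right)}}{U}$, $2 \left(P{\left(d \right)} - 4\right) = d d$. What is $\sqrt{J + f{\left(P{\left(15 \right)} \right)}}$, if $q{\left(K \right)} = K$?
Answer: $\frac{i \sqrt{26430305189726}}{233} \approx 22065.0 i$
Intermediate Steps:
$P{\left(d \right)} = 4 + \frac{d^{2}}{2}$ ($P{\left(d \right)} = 4 + \frac{d d}{2} = 4 + \frac{d^{2}}{2}$)
$f{\left(U \right)} = - \frac{7}{U}$
$J = -486844576$ ($J = 4 \left(21225 - 24386\right) \left(23335 + 15169\right) = 4 \left(\left(-3161\right) 38504\right) = 4 \left(-121711144\right) = -486844576$)
$\sqrt{J + f{\left(P{\left(15 \right)} \right)}} = \sqrt{-486844576 - \frac{7}{4 + \frac{15^{2}}{2}}} = \sqrt{-486844576 - \frac{7}{4 + \frac{1}{2} \cdot 225}} = \sqrt{-486844576 - \frac{7}{4 + \frac{225}{2}}} = \sqrt{-486844576 - \frac{7}{\frac{233}{2}}} = \sqrt{-486844576 - \frac{14}{233}} = \sqrt{- \frac{113434786222}{233}} = \frac{i \sqrt{26430305189726}}{233}$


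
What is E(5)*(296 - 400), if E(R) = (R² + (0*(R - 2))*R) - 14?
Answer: -1144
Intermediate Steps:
E(R) = -14 + R² (E(R) = (R² + (0*(-2 + R))*R) - 14 = (R² + 0*R) - 14 = (R² + 0) - 14 = R² - 14 = -14 + R²)
E(5)*(296 - 400) = (-14 + 5²)*(296 - 400) = (-14 + 25)*(-104) = 11*(-104) = -1144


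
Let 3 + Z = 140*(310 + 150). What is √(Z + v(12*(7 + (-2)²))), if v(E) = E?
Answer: √64529 ≈ 254.03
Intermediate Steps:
Z = 64397 (Z = -3 + 140*(310 + 150) = -3 + 140*460 = -3 + 64400 = 64397)
√(Z + v(12*(7 + (-2)²))) = √(64397 + 12*(7 + (-2)²)) = √(64397 + 12*(7 + 4)) = √(64397 + 12*11) = √(64397 + 132) = √64529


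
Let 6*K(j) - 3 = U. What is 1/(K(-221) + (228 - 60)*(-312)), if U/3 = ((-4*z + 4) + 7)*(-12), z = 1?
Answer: -2/104915 ≈ -1.9063e-5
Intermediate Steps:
U = -252 (U = 3*(((-4*1 + 4) + 7)*(-12)) = 3*(((-4 + 4) + 7)*(-12)) = 3*((0 + 7)*(-12)) = 3*(7*(-12)) = 3*(-84) = -252)
K(j) = -83/2 (K(j) = ½ + (⅙)*(-252) = ½ - 42 = -83/2)
1/(K(-221) + (228 - 60)*(-312)) = 1/(-83/2 + (228 - 60)*(-312)) = 1/(-83/2 + 168*(-312)) = 1/(-83/2 - 52416) = 1/(-104915/2) = -2/104915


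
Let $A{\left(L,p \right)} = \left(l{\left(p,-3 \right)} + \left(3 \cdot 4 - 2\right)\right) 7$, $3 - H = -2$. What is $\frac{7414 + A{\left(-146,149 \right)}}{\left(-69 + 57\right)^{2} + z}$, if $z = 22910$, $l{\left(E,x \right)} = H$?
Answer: $\frac{7519}{23054} \approx 0.32615$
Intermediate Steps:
$H = 5$ ($H = 3 - -2 = 3 + 2 = 5$)
$l{\left(E,x \right)} = 5$
$A{\left(L,p \right)} = 105$ ($A{\left(L,p \right)} = \left(5 + \left(3 \cdot 4 - 2\right)\right) 7 = \left(5 + \left(12 - 2\right)\right) 7 = \left(5 + 10\right) 7 = 15 \cdot 7 = 105$)
$\frac{7414 + A{\left(-146,149 \right)}}{\left(-69 + 57\right)^{2} + z} = \frac{7414 + 105}{\left(-69 + 57\right)^{2} + 22910} = \frac{7519}{\left(-12\right)^{2} + 22910} = \frac{7519}{144 + 22910} = \frac{7519}{23054}$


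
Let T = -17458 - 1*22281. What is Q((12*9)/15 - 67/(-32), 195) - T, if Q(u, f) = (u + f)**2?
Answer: 2085758369/25600 ≈ 81475.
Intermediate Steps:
T = -39739 (T = -17458 - 22281 = -39739)
Q(u, f) = (f + u)**2
Q((12*9)/15 - 67/(-32), 195) - T = (195 + ((12*9)/15 - 67/(-32)))**2 - 1*(-39739) = (195 + (108*(1/15) - 67*(-1/32)))**2 + 39739 = (195 + (36/5 + 67/32))**2 + 39739 = (195 + 1487/160)**2 + 39739 = (32687/160)**2 + 39739 = 1068439969/25600 + 39739 = 2085758369/25600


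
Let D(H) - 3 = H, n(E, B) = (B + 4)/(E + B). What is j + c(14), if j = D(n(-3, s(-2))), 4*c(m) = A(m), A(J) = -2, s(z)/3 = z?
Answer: 49/18 ≈ 2.7222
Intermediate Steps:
s(z) = 3*z
n(E, B) = (4 + B)/(B + E)
D(H) = 3 + H
c(m) = -½ (c(m) = (¼)*(-2) = -½)
j = 29/9 (j = 3 + (4 + 3*(-2))/(3*(-2) - 3) = 3 + (4 - 6)/(-6 - 3) = 3 - 2/(-9) = 3 - ⅑*(-2) = 3 + 2/9 = 29/9 ≈ 3.2222)
j + c(14) = 29/9 - ½ = 49/18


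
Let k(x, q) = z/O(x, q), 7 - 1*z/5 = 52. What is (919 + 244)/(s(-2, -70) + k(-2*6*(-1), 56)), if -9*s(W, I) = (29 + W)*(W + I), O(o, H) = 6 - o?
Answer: 2326/507 ≈ 4.5878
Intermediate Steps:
z = -225 (z = 35 - 5*52 = 35 - 260 = -225)
s(W, I) = -(29 + W)*(I + W)/9 (s(W, I) = -(29 + W)*(W + I)/9 = -(29 + W)*(I + W)/9)
k(x, q) = -225/(6 - x)
(919 + 244)/(s(-2, -70) + k(-2*6*(-1), 56)) = (919 + 244)/((-29/9*(-70) - 29/9*(-2) - 1/9*(-2)**2 - 1/9*(-70)*(-2)) + 225/(-6 - 2*6*(-1))) = 1163/((2030/9 + 58/9 - 1/9*4 - 140/9) + 225/(-6 - 12*(-1))) = 1163/((2030/9 + 58/9 - 4/9 - 140/9) + 225/(-6 + 12)) = 1163/(216 + 225/6) = 1163/(216 + 225*(1/6)) = 1163/(216 + 75/2) = 1163/(507/2) = 1163*(2/507) = 2326/507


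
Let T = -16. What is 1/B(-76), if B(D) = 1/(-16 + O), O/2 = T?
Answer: -48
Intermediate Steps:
O = -32 (O = 2*(-16) = -32)
B(D) = -1/48 (B(D) = 1/(-16 - 32) = 1/(-48) = -1/48)
1/B(-76) = 1/(-1/48) = -48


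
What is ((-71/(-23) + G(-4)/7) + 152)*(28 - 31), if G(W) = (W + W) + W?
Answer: -74079/161 ≈ -460.12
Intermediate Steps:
G(W) = 3*W (G(W) = 2*W + W = 3*W)
((-71/(-23) + G(-4)/7) + 152)*(28 - 31) = ((-71/(-23) + (3*(-4))/7) + 152)*(28 - 31) = ((-71*(-1/23) - 12*⅐) + 152)*(-3) = ((71/23 - 12/7) + 152)*(-3) = (221/161 + 152)*(-3) = (24693/161)*(-3) = -74079/161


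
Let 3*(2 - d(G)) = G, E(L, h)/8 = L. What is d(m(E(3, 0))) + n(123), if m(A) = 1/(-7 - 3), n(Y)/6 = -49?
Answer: -8759/30 ≈ -291.97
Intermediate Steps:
n(Y) = -294 (n(Y) = 6*(-49) = -294)
E(L, h) = 8*L
m(A) = -⅒ (m(A) = 1/(-10) = -⅒)
d(G) = 2 - G/3
d(m(E(3, 0))) + n(123) = (2 - ⅓*(-⅒)) - 294 = (2 + 1/30) - 294 = 61/30 - 294 = -8759/30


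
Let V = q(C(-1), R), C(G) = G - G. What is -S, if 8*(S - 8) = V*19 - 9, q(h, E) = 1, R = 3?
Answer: -37/4 ≈ -9.2500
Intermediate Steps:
C(G) = 0
V = 1
S = 37/4 (S = 8 + (1*19 - 9)/8 = 8 + (19 - 9)/8 = 8 + (⅛)*10 = 8 + 5/4 = 37/4 ≈ 9.2500)
-S = -1*37/4 = -37/4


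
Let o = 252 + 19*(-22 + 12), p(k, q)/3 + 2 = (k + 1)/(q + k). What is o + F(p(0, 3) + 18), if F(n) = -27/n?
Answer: 779/13 ≈ 59.923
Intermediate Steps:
p(k, q) = -6 + 3*(1 + k)/(k + q) (p(k, q) = -6 + 3*((k + 1)/(q + k)) = -6 + 3*((1 + k)/(k + q)) = -6 + 3*(1 + k)/(k + q))
o = 62 (o = 252 + 19*(-10) = 252 - 190 = 62)
o + F(p(0, 3) + 18) = 62 - 27/(3*(1 - 1*0 - 2*3)/(0 + 3) + 18) = 62 - 27/(3*(1 + 0 - 6)/3 + 18) = 62 - 27/(3*(1/3)*(-5) + 18) = 62 - 27/(-5 + 18) = 62 - 27/13 = 779/13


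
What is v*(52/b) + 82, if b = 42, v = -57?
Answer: 80/7 ≈ 11.429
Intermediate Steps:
v*(52/b) + 82 = -2964/42 + 82 = -57*26/21 + 82 = -494/7 + 82 = 80/7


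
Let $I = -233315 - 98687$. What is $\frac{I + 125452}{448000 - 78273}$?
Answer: $- \frac{206550}{369727} \approx -0.55866$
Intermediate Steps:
$I = -332002$
$\frac{I + 125452}{448000 - 78273} = \frac{-332002 + 125452}{448000 - 78273} = - \frac{206550}{369727}$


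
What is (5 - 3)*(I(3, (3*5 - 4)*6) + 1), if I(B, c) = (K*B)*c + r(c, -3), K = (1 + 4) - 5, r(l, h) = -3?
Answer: -4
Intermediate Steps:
K = 0 (K = 5 - 5 = 0)
I(B, c) = -3 (I(B, c) = (0*B)*c - 3 = 0*c - 3 = 0 - 3 = -3)
(5 - 3)*(I(3, (3*5 - 4)*6) + 1) = (5 - 3)*(-3 + 1) = 2*(-2) = -4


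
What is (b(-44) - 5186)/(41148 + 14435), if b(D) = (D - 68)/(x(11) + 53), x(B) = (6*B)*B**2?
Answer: -41690366/446831737 ≈ -0.093302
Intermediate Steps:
x(B) = 6*B**3
b(D) = -68/8039 + D/8039 (b(D) = (D - 68)/(6*11**3 + 53) = (-68 + D)/(6*1331 + 53) = (-68 + D)/(7986 + 53) = (-68 + D)/8039 = (-68 + D)*(1/8039) = -68/8039 + D/8039)
(b(-44) - 5186)/(41148 + 14435) = ((-68/8039 + (1/8039)*(-44)) - 5186)/(41148 + 14435) = ((-68/8039 - 44/8039) - 5186)/55583 = (-112/8039 - 5186)*(1/55583) = -41690366/8039*1/55583 = -41690366/446831737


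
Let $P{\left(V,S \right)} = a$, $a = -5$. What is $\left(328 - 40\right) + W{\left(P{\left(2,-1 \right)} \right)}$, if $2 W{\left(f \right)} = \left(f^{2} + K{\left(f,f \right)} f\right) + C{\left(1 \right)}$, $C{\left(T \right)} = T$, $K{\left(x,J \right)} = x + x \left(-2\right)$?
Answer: $\frac{577}{2} \approx 288.5$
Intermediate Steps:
$P{\left(V,S \right)} = -5$
$K{\left(x,J \right)} = - x$ ($K{\left(x,J \right)} = x - 2 x = - x$)
$W{\left(f \right)} = \frac{1}{2}$ ($W{\left(f \right)} = \frac{\left(f^{2} + - f f\right) + 1}{2} = \frac{\left(f^{2} - f^{2}\right) + 1}{2} = \frac{0 + 1}{2} = \frac{1}{2} \cdot 1 = \frac{1}{2}$)
$\left(328 - 40\right) + W{\left(P{\left(2,-1 \right)} \right)} = \left(328 - 40\right) + \frac{1}{2} = 288 + \frac{1}{2} = \frac{577}{2}$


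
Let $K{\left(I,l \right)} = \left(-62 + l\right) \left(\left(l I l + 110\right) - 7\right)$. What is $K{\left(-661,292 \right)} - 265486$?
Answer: $-12962927716$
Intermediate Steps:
$K{\left(I,l \right)} = \left(-62 + l\right) \left(103 + I l^{2}\right)$ ($K{\left(I,l \right)} = \left(-62 + l\right) \left(\left(I l l + 110\right) - 7\right) = \left(-62 + l\right) \left(\left(I l^{2} + 110\right) - 7\right) = \left(-62 + l\right) \left(\left(110 + I l^{2}\right) - 7\right) = \left(-62 + l\right) \left(103 + I l^{2}\right)$)
$K{\left(-661,292 \right)} - 265486 = \left(-6386 + 103 \cdot 292 - 661 \cdot 292^{3} - - 40982 \cdot 292^{2}\right) - 265486 = \left(-6386 + 30076 - 16456975168 - \left(-40982\right) 85264\right) - 265486 = \left(-6386 + 30076 - 16456975168 + 3494289248\right) - 265486 = -12962662230 - 265486 = -12962927716$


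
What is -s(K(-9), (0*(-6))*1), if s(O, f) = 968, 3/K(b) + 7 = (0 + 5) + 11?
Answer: -968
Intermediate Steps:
K(b) = ⅓ (K(b) = 3/(-7 + ((0 + 5) + 11)) = 3/(-7 + (5 + 11)) = 3/(-7 + 16) = 3/9 = 3*(⅑) = ⅓)
-s(K(-9), (0*(-6))*1) = -1*968 = -968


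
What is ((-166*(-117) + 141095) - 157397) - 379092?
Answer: -375972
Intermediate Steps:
((-166*(-117) + 141095) - 157397) - 379092 = ((19422 + 141095) - 157397) - 379092 = (160517 - 157397) - 379092 = 3120 - 379092 = -375972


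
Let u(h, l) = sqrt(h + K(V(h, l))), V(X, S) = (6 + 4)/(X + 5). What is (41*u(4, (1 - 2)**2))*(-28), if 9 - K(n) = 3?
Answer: -1148*sqrt(10) ≈ -3630.3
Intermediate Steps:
V(X, S) = 10/(5 + X)
K(n) = 6 (K(n) = 9 - 1*3 = 9 - 3 = 6)
u(h, l) = sqrt(6 + h) (u(h, l) = sqrt(h + 6) = sqrt(6 + h))
(41*u(4, (1 - 2)**2))*(-28) = (41*sqrt(6 + 4))*(-28) = (41*sqrt(10))*(-28) = -1148*sqrt(10)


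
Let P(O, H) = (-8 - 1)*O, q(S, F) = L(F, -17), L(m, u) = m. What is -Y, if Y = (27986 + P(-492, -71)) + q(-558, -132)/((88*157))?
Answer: -10177993/314 ≈ -32414.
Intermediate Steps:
q(S, F) = F
P(O, H) = -9*O
Y = 10177993/314 (Y = (27986 - 9*(-492)) - 132/(88*157) = (27986 + 4428) - 132/13816 = 32414 - 132*1/13816 = 32414 - 3/314 = 10177993/314 ≈ 32414.)
-Y = -1*10177993/314 = -10177993/314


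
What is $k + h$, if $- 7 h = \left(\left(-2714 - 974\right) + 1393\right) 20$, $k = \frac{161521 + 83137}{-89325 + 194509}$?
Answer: $\frac{2414829103}{368144} \approx 6559.5$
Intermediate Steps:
$k = \frac{122329}{52592}$ ($k = \frac{244658}{105184} = 244658 \cdot \frac{1}{105184} = \frac{122329}{52592} \approx 2.326$)
$h = \frac{45900}{7}$ ($h = - \frac{\left(\left(-2714 - 974\right) + 1393\right) 20}{7} = - \frac{\left(-3688 + 1393\right) 20}{7} = - \frac{\left(-2295\right) 20}{7} = \left(- \frac{1}{7}\right) \left(-45900\right) = \frac{45900}{7} \approx 6557.1$)
$k + h = \frac{122329}{52592} + \frac{45900}{7} = \frac{2414829103}{368144}$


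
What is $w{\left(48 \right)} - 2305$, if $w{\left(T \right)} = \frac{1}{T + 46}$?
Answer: $- \frac{216669}{94} \approx -2305.0$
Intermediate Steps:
$w{\left(T \right)} = \frac{1}{46 + T}$
$w{\left(48 \right)} - 2305 = \frac{1}{46 + 48} - 2305 = \frac{1}{94} - 2305 = - \frac{216669}{94}$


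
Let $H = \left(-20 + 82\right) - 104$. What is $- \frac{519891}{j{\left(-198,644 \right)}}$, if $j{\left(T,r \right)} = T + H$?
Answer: $\frac{173297}{80} \approx 2166.2$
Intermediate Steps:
$H = -42$ ($H = 62 - 104 = -42$)
$j{\left(T,r \right)} = -42 + T$ ($j{\left(T,r \right)} = T - 42 = -42 + T$)
$- \frac{519891}{j{\left(-198,644 \right)}} = - \frac{519891}{-42 - 198} = - \frac{519891}{-240} = \left(-519891\right) \left(- \frac{1}{240}\right) = \frac{173297}{80}$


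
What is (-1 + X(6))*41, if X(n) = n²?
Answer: 1435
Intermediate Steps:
(-1 + X(6))*41 = (-1 + 6²)*41 = (-1 + 36)*41 = 35*41 = 1435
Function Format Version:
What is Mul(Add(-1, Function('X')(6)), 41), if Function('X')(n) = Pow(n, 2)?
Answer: 1435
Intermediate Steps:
Mul(Add(-1, Function('X')(6)), 41) = Mul(Add(-1, Pow(6, 2)), 41) = Mul(Add(-1, 36), 41) = Mul(35, 41) = 1435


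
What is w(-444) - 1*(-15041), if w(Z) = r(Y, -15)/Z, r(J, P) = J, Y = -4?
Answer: 1669552/111 ≈ 15041.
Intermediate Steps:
w(Z) = -4/Z
w(-444) - 1*(-15041) = -4/(-444) - 1*(-15041) = -4*(-1/444) + 15041 = 1/111 + 15041 = 1669552/111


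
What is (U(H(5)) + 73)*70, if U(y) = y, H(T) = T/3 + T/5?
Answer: 15890/3 ≈ 5296.7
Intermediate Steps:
H(T) = 8*T/15 (H(T) = T*(⅓) + T*(⅕) = T/3 + T/5 = 8*T/15)
(U(H(5)) + 73)*70 = ((8/15)*5 + 73)*70 = (8/3 + 73)*70 = (227/3)*70 = 15890/3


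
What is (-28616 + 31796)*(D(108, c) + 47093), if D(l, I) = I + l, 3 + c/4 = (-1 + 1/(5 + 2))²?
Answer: 7353447900/49 ≈ 1.5007e+8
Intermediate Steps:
c = -444/49 (c = -12 + 4*(-1 + 1/(5 + 2))² = -12 + 4*(-1 + 1/7)² = -12 + 4*(-1 + ⅐)² = -12 + 4*(-6/7)² = -12 + 4*(36/49) = -12 + 144/49 = -444/49 ≈ -9.0612)
(-28616 + 31796)*(D(108, c) + 47093) = (-28616 + 31796)*((-444/49 + 108) + 47093) = 3180*(4848/49 + 47093) = 3180*(2312405/49) = 7353447900/49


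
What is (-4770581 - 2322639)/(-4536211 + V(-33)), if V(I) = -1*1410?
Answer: 7093220/4537621 ≈ 1.5632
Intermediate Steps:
V(I) = -1410
(-4770581 - 2322639)/(-4536211 + V(-33)) = (-4770581 - 2322639)/(-4536211 - 1410) = -7093220/(-4537621) = -7093220*(-1/4537621) = 7093220/4537621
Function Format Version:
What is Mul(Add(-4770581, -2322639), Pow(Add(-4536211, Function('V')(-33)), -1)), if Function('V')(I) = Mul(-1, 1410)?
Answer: Rational(7093220, 4537621) ≈ 1.5632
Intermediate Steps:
Function('V')(I) = -1410
Mul(Add(-4770581, -2322639), Pow(Add(-4536211, Function('V')(-33)), -1)) = Mul(Add(-4770581, -2322639), Pow(Add(-4536211, -1410), -1)) = Mul(-7093220, Pow(-4537621, -1)) = Mul(-7093220, Rational(-1, 4537621)) = Rational(7093220, 4537621)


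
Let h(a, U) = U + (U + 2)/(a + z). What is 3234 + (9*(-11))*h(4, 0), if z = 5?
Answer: 3212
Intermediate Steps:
h(a, U) = U + (2 + U)/(5 + a) (h(a, U) = U + (U + 2)/(a + 5) = U + (2 + U)/(5 + a))
3234 + (9*(-11))*h(4, 0) = 3234 + (9*(-11))*((2 + 6*0 + 0*4)/(5 + 4)) = 3234 - 99*(2 + 0 + 0)/9 = 3234 - 11*2 = 3234 - 99*2/9 = 3234 - 22 = 3212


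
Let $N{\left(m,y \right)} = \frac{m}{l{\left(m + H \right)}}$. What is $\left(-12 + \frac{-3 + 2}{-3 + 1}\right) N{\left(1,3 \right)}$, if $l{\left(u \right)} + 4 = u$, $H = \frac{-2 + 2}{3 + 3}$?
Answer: $\frac{23}{6} \approx 3.8333$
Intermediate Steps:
$H = 0$ ($H = \frac{0}{6} = 0 \cdot \frac{1}{6} = 0$)
$l{\left(u \right)} = -4 + u$
$N{\left(m,y \right)} = \frac{m}{-4 + m}$ ($N{\left(m,y \right)} = \frac{m}{-4 + \left(m + 0\right)} = \frac{m}{-4 + m}$)
$\left(-12 + \frac{-3 + 2}{-3 + 1}\right) N{\left(1,3 \right)} = \left(-12 + \frac{-3 + 2}{-3 + 1}\right) 1 \frac{1}{-4 + 1} = \left(-12 - \frac{1}{-2}\right) 1 \frac{1}{-3} = \left(-12 - - \frac{1}{2}\right) 1 \left(- \frac{1}{3}\right) = \left(-12 + \frac{1}{2}\right) \left(- \frac{1}{3}\right) = \left(- \frac{23}{2}\right) \left(- \frac{1}{3}\right) = \frac{23}{6}$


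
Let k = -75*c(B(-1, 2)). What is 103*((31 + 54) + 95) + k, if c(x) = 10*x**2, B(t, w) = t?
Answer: 17790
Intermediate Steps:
k = -750 (k = -750*(-1)**2 = -750 ≈ -750.00)
103*((31 + 54) + 95) + k = 103*((31 + 54) + 95) - 750 = 103*(85 + 95) - 750 = 103*180 - 750 = 18540 - 750 = 17790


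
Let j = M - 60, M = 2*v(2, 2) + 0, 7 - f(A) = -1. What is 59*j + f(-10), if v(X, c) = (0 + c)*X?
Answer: -3060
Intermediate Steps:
v(X, c) = X*c (v(X, c) = c*X = X*c)
f(A) = 8 (f(A) = 7 - 1*(-1) = 7 + 1 = 8)
M = 8 (M = 2*(2*2) + 0 = 2*4 + 0 = 8 + 0 = 8)
j = -52 (j = 8 - 60 = -52)
59*j + f(-10) = 59*(-52) + 8 = -3068 + 8 = -3060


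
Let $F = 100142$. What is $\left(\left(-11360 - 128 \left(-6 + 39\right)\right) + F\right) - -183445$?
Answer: $268003$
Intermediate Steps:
$\left(\left(-11360 - 128 \left(-6 + 39\right)\right) + F\right) - -183445 = \left(\left(-11360 - 128 \left(-6 + 39\right)\right) + 100142\right) - -183445 = \left(\left(-11360 - 4224\right) + 100142\right) + 183445 = \left(-15584 + 100142\right) + 183445 = 84558 + 183445 = 268003$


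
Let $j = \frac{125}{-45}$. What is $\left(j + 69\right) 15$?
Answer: $\frac{2980}{3} \approx 993.33$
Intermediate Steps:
$j = - \frac{25}{9}$ ($j = 125 \left(- \frac{1}{45}\right) = - \frac{25}{9} \approx -2.7778$)
$\left(j + 69\right) 15 = \left(- \frac{25}{9} + 69\right) 15 = \frac{596}{9} \cdot 15 = \frac{2980}{3}$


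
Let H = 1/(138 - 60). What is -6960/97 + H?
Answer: -542783/7566 ≈ -71.740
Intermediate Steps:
H = 1/78 ≈ 0.012821
-6960/97 + H = -6960/97 + 1/78 = -542783/7566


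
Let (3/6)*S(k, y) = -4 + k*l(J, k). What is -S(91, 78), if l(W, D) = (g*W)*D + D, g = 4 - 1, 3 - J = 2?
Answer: -66240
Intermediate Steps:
J = 1 (J = 3 - 1*2 = 3 - 2 = 1)
g = 3
l(W, D) = D + 3*D*W (l(W, D) = (3*W)*D + D = 3*D*W + D = D + 3*D*W)
S(k, y) = -8 + 8*k**2 (S(k, y) = 2*(-4 + k*(k*(1 + 3*1))) = 2*(-4 + k*(k*(1 + 3))) = 2*(-4 + k*(k*4)) = 2*(-4 + k*(4*k)) = 2*(-4 + 4*k**2) = -8 + 8*k**2)
-S(91, 78) = -(-8 + 8*91**2) = -(-8 + 8*8281) = -(-8 + 66248) = -1*66240 = -66240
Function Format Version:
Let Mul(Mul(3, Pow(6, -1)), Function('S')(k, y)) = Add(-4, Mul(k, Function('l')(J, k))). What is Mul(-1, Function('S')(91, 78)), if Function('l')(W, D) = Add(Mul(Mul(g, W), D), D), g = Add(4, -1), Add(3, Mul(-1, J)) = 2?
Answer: -66240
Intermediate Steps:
J = 1 (J = Add(3, Mul(-1, 2)) = Add(3, -2) = 1)
g = 3
Function('l')(W, D) = Add(D, Mul(3, D, W)) (Function('l')(W, D) = Add(Mul(Mul(3, W), D), D) = Add(Mul(3, D, W), D) = Add(D, Mul(3, D, W)))
Function('S')(k, y) = Add(-8, Mul(8, Pow(k, 2))) (Function('S')(k, y) = Mul(2, Add(-4, Mul(k, Mul(k, Add(1, Mul(3, 1)))))) = Mul(2, Add(-4, Mul(k, Mul(k, Add(1, 3))))) = Mul(2, Add(-4, Mul(k, Mul(k, 4)))) = Mul(2, Add(-4, Mul(k, Mul(4, k)))) = Mul(2, Add(-4, Mul(4, Pow(k, 2)))) = Add(-8, Mul(8, Pow(k, 2))))
Mul(-1, Function('S')(91, 78)) = Mul(-1, Add(-8, Mul(8, Pow(91, 2)))) = Mul(-1, Add(-8, Mul(8, 8281))) = Mul(-1, Add(-8, 66248)) = Mul(-1, 66240) = -66240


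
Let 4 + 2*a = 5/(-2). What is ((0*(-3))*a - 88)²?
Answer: 7744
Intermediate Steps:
a = -13/4 (a = -2 + (5/(-2))/2 = -2 + (5*(-½))/2 = -2 + (½)*(-5/2) = -2 - 5/4 = -13/4 ≈ -3.2500)
((0*(-3))*a - 88)² = ((0*(-3))*(-13/4) - 88)² = (0*(-13/4) - 88)² = (0 - 88)² = (-88)² = 7744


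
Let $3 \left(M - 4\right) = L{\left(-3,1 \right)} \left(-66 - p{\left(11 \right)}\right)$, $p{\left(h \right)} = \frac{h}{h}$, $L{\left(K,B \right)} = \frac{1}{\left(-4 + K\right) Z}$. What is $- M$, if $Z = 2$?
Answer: $- \frac{235}{42} \approx -5.5952$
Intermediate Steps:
$L{\left(K,B \right)} = \frac{1}{2 \left(-4 + K\right)}$ ($L{\left(K,B \right)} = \frac{1}{\left(-4 + K\right) 2} = \frac{1}{-4 + K} \frac{1}{2} = \frac{1}{2 \left(-4 + K\right)}$)
$p{\left(h \right)} = 1$
$M = \frac{235}{42}$ ($M = 4 + \frac{\frac{1}{2 \left(-4 - 3\right)} \left(-66 - 1\right)}{3} = 4 + \frac{\frac{1}{2 \left(-7\right)} \left(-66 - 1\right)}{3} = 4 + \frac{\frac{1}{2} \left(- \frac{1}{7}\right) \left(-67\right)}{3} = 4 + \frac{\left(- \frac{1}{14}\right) \left(-67\right)}{3} = 4 + \frac{1}{3} \cdot \frac{67}{14} = 4 + \frac{67}{42} = \frac{235}{42} \approx 5.5952$)
$- M = \left(-1\right) \frac{235}{42} = - \frac{235}{42}$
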